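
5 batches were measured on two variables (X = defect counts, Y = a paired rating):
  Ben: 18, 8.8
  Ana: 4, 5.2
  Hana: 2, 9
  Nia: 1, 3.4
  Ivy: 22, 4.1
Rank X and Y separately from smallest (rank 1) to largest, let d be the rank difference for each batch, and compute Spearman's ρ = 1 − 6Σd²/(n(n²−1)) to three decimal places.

Ranks of variable 1: 4, 3, 2, 1, 5
Ranks of variable 2: 4, 3, 5, 1, 2
d = r₁ − r₂: 0, 0, -3, 0, 3
d²: 0, 0, 9, 0, 9; Σd² = 18
ρ = 1 − 6·18/(5·24) = 1 − 108/120 = 0.100

0.100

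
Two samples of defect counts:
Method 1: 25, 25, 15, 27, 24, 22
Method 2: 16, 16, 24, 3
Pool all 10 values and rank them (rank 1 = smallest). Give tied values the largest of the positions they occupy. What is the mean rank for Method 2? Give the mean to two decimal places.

Sorted (ascending): 3, 15, 16, 16, 22, 24, 24, 25, 25, 27
The 2 values of 16 occupy positions 3–4 → each gets rank 4.
The 2 values of 24 occupy positions 6–7 → each gets rank 7.
The 2 values of 25 occupy positions 8–9 → each gets rank 9.
Method 2 values → pooled ranks: 16→4, 16→4, 24→7, 3→1
Mean rank = (4 + 4 + 7 + 1) / 4 = 4.00

4.00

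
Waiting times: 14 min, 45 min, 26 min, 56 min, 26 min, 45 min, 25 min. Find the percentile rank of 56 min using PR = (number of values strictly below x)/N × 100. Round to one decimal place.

85.7

N = 7.
Strictly below 56: 6. Equal to 56: 1.
PR = 6/7 × 100 = 85.7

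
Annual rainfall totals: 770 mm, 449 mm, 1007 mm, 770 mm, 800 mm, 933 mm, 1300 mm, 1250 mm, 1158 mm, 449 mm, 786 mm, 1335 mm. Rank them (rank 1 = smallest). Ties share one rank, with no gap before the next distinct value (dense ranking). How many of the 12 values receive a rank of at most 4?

Sorted (ascending): 449, 449, 770, 770, 786, 800, 933, 1007, 1158, 1250, 1300, 1335
The 2 values of 449 share dense rank 1.
The 2 values of 770 share dense rank 2.
Remaining distinct values take the next consecutive integers.
Ranks ≤ 4: {1, 1, 2, 2, 3, 4} → 6 values.

6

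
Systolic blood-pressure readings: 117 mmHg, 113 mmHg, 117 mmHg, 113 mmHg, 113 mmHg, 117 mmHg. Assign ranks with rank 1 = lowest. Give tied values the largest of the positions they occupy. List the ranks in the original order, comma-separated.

6, 3, 6, 3, 3, 6

Sorted (ascending): 113, 113, 113, 117, 117, 117
The 3 values of 113 occupy positions 1–3 → each gets rank 3.
The 3 values of 117 occupy positions 4–6 → each gets rank 6.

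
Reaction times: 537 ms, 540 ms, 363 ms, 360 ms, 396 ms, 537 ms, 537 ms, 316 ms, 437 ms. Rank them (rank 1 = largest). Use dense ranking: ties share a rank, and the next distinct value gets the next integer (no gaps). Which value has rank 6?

Sorted (descending): 540, 537, 537, 537, 437, 396, 363, 360, 316
The 3 values of 537 share dense rank 2.
Remaining distinct values take the next consecutive integers.
Rank 6 → value 360.

360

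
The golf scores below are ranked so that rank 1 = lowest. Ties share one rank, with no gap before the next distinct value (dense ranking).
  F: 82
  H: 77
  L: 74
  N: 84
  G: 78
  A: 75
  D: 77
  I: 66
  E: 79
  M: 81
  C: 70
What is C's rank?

2

Sorted (ascending): 66, 70, 74, 75, 77, 77, 78, 79, 81, 82, 84
The 2 values of 77 share dense rank 5.
Remaining distinct values take the next consecutive integers.
C has value 70 → rank 2.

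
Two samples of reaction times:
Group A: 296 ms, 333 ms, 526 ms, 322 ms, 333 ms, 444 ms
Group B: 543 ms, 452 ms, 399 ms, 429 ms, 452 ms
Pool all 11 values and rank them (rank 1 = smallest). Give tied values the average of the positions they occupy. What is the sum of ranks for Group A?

27

Sorted (ascending): 296, 322, 333, 333, 399, 429, 444, 452, 452, 526, 543
The 2 values of 333 occupy positions 3–4 → average rank (3+4)/2 = 3.5.
The 2 values of 452 occupy positions 8–9 → average rank (8+9)/2 = 8.5.
Group A values → pooled ranks: 296→1, 333→3.5, 526→10, 322→2, 333→3.5, 444→7
Rank sum = 1 + 3.5 + 10 + 2 + 3.5 + 7 = 27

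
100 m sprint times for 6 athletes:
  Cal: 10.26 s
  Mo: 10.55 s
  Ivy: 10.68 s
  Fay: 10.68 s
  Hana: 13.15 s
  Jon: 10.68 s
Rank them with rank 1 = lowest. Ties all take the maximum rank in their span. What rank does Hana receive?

Sorted (ascending): 10.26, 10.55, 10.68, 10.68, 10.68, 13.15
The 3 values of 10.68 occupy positions 3–5 → each gets rank 5.
Hana has value 13.15 s → rank 6.

6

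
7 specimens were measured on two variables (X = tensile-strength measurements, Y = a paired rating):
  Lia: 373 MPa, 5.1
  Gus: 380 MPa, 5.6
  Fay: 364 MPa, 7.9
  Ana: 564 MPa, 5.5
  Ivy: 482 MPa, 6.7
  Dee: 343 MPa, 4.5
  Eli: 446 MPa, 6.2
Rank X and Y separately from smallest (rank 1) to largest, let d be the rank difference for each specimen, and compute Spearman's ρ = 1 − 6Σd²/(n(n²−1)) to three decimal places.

0.250

Ranks of variable 1: 3, 4, 2, 7, 6, 1, 5
Ranks of variable 2: 2, 4, 7, 3, 6, 1, 5
d = r₁ − r₂: 1, 0, -5, 4, 0, 0, 0
d²: 1, 0, 25, 16, 0, 0, 0; Σd² = 42
ρ = 1 − 6·42/(7·48) = 1 − 252/336 = 0.250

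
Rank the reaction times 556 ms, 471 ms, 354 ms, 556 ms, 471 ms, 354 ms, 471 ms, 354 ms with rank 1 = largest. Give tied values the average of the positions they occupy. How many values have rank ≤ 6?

Sorted (descending): 556, 556, 471, 471, 471, 354, 354, 354
The 2 values of 556 occupy positions 1–2 → average rank (1+2)/2 = 1.5.
The 3 values of 471 occupy positions 3–5 → average rank 4.
The 3 values of 354 occupy positions 6–8 → average rank 7.
Ranks ≤ 6: {1.5, 1.5, 4, 4, 4} → 5 values.

5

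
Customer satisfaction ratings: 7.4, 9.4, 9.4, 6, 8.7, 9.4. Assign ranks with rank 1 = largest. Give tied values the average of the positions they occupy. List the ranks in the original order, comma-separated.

Sorted (descending): 9.4, 9.4, 9.4, 8.7, 7.4, 6
The 3 values of 9.4 occupy positions 1–3 → average rank 2.

5, 2, 2, 6, 4, 2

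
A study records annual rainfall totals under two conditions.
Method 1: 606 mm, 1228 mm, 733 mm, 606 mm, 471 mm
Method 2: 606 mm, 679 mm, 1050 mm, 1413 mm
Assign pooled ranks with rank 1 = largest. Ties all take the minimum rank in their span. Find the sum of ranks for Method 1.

Sorted (descending): 1413, 1228, 1050, 733, 679, 606, 606, 606, 471
The 3 values of 606 occupy positions 6–8 → each gets rank 6.
Method 1 values → pooled ranks: 606→6, 1228→2, 733→4, 606→6, 471→9
Rank sum = 6 + 2 + 4 + 6 + 9 = 27

27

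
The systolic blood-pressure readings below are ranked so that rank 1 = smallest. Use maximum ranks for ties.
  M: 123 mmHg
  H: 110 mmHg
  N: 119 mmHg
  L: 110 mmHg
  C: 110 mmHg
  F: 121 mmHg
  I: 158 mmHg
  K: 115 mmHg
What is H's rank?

Sorted (ascending): 110, 110, 110, 115, 119, 121, 123, 158
The 3 values of 110 occupy positions 1–3 → each gets rank 3.
H has value 110 mmHg → rank 3.

3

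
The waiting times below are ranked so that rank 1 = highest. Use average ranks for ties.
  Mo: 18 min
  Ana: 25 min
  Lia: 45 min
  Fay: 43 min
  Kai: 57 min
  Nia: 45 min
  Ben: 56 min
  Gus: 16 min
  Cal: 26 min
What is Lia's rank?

Sorted (descending): 57, 56, 45, 45, 43, 26, 25, 18, 16
The 2 values of 45 occupy positions 3–4 → average rank (3+4)/2 = 3.5.
Lia has value 45 min → rank 3.5.

3.5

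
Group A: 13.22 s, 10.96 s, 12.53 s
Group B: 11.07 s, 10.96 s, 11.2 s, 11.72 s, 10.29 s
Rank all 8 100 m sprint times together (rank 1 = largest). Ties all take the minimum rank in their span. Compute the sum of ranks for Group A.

Sorted (descending): 13.22, 12.53, 11.72, 11.2, 11.07, 10.96, 10.96, 10.29
The 2 values of 10.96 occupy positions 6–7 → each gets rank 6.
Group A values → pooled ranks: 13.22→1, 10.96→6, 12.53→2
Rank sum = 1 + 6 + 2 = 9

9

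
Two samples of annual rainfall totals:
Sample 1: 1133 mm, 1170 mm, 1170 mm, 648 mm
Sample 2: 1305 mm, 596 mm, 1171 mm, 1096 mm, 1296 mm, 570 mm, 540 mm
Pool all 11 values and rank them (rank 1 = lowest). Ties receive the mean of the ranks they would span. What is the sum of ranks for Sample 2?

41

Sorted (ascending): 540, 570, 596, 648, 1096, 1133, 1170, 1170, 1171, 1296, 1305
The 2 values of 1170 occupy positions 7–8 → average rank (7+8)/2 = 7.5.
Sample 2 values → pooled ranks: 1305→11, 596→3, 1171→9, 1096→5, 1296→10, 570→2, 540→1
Rank sum = 11 + 3 + 9 + 5 + 10 + 2 + 1 = 41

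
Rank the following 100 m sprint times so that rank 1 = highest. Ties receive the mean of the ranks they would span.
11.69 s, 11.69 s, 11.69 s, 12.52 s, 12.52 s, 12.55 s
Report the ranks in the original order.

5, 5, 5, 2.5, 2.5, 1

Sorted (descending): 12.55, 12.52, 12.52, 11.69, 11.69, 11.69
The 2 values of 12.52 occupy positions 2–3 → average rank (2+3)/2 = 2.5.
The 3 values of 11.69 occupy positions 4–6 → average rank 5.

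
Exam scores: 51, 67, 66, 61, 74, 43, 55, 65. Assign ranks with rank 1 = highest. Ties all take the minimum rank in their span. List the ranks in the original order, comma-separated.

7, 2, 3, 5, 1, 8, 6, 4

Sorted (descending): 74, 67, 66, 65, 61, 55, 51, 43
No ties — each value takes its position as its rank.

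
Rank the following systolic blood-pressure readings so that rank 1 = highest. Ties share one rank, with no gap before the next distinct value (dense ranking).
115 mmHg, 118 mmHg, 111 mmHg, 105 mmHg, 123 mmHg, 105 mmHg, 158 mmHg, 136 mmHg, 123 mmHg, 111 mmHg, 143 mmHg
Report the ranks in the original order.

6, 5, 7, 8, 4, 8, 1, 3, 4, 7, 2

Sorted (descending): 158, 143, 136, 123, 123, 118, 115, 111, 111, 105, 105
The 2 values of 123 share dense rank 4.
The 2 values of 111 share dense rank 7.
The 2 values of 105 share dense rank 8.
Remaining distinct values take the next consecutive integers.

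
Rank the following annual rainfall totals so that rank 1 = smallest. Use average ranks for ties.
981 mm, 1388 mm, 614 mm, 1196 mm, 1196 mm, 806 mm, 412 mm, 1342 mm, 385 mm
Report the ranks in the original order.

Sorted (ascending): 385, 412, 614, 806, 981, 1196, 1196, 1342, 1388
The 2 values of 1196 occupy positions 6–7 → average rank (6+7)/2 = 6.5.

5, 9, 3, 6.5, 6.5, 4, 2, 8, 1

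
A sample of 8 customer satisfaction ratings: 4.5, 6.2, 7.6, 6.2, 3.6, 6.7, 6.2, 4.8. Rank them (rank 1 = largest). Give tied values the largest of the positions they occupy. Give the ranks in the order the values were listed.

Sorted (descending): 7.6, 6.7, 6.2, 6.2, 6.2, 4.8, 4.5, 3.6
The 3 values of 6.2 occupy positions 3–5 → each gets rank 5.

7, 5, 1, 5, 8, 2, 5, 6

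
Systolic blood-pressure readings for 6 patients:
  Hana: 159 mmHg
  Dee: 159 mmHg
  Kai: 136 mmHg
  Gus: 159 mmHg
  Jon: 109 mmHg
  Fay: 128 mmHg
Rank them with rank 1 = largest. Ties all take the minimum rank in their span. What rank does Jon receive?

6

Sorted (descending): 159, 159, 159, 136, 128, 109
The 3 values of 159 occupy positions 1–3 → each gets rank 1.
Jon has value 109 mmHg → rank 6.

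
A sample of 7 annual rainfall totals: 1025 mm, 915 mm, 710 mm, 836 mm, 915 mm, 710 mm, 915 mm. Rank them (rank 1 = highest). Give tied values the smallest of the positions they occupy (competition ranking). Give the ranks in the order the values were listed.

1, 2, 6, 5, 2, 6, 2

Sorted (descending): 1025, 915, 915, 915, 836, 710, 710
The 3 values of 915 occupy positions 2–4 → each gets rank 2.
The 2 values of 710 occupy positions 6–7 → each gets rank 6.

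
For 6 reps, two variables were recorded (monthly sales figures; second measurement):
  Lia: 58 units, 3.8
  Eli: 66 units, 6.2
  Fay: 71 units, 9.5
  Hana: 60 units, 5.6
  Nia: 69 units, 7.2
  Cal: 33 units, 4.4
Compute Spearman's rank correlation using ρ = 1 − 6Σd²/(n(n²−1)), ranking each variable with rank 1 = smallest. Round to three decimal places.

Ranks of variable 1: 2, 4, 6, 3, 5, 1
Ranks of variable 2: 1, 4, 6, 3, 5, 2
d = r₁ − r₂: 1, 0, 0, 0, 0, -1
d²: 1, 0, 0, 0, 0, 1; Σd² = 2
ρ = 1 − 6·2/(6·35) = 1 − 12/210 = 0.943

0.943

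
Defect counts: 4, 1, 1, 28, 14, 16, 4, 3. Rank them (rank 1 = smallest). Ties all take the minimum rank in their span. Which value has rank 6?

14

Sorted (ascending): 1, 1, 3, 4, 4, 14, 16, 28
The 2 values of 1 occupy positions 1–2 → each gets rank 1.
The 2 values of 4 occupy positions 4–5 → each gets rank 4.
Rank 6 → value 14.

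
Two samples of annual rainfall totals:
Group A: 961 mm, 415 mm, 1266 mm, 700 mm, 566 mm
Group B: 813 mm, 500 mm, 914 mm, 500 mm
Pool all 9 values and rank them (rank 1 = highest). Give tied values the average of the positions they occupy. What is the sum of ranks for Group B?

Sorted (descending): 1266, 961, 914, 813, 700, 566, 500, 500, 415
The 2 values of 500 occupy positions 7–8 → average rank (7+8)/2 = 7.5.
Group B values → pooled ranks: 813→4, 500→7.5, 914→3, 500→7.5
Rank sum = 4 + 7.5 + 3 + 7.5 = 22

22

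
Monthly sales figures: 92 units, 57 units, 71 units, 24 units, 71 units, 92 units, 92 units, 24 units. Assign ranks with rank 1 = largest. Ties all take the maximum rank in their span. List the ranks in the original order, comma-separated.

Sorted (descending): 92, 92, 92, 71, 71, 57, 24, 24
The 3 values of 92 occupy positions 1–3 → each gets rank 3.
The 2 values of 71 occupy positions 4–5 → each gets rank 5.
The 2 values of 24 occupy positions 7–8 → each gets rank 8.

3, 6, 5, 8, 5, 3, 3, 8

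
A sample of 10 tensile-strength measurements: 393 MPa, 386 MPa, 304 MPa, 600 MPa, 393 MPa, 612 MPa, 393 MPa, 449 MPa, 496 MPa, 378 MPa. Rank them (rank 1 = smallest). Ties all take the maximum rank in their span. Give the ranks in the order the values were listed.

Sorted (ascending): 304, 378, 386, 393, 393, 393, 449, 496, 600, 612
The 3 values of 393 occupy positions 4–6 → each gets rank 6.

6, 3, 1, 9, 6, 10, 6, 7, 8, 2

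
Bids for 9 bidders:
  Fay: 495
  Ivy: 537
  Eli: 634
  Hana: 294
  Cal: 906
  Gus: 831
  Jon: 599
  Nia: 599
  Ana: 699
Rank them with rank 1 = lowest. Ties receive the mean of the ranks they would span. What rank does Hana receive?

1

Sorted (ascending): 294, 495, 537, 599, 599, 634, 699, 831, 906
The 2 values of 599 occupy positions 4–5 → average rank (4+5)/2 = 4.5.
Hana has value 294 → rank 1.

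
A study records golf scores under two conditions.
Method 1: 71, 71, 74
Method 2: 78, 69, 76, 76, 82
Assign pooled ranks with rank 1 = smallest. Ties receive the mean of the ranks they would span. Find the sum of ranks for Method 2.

27

Sorted (ascending): 69, 71, 71, 74, 76, 76, 78, 82
The 2 values of 71 occupy positions 2–3 → average rank (2+3)/2 = 2.5.
The 2 values of 76 occupy positions 5–6 → average rank (5+6)/2 = 5.5.
Method 2 values → pooled ranks: 78→7, 69→1, 76→5.5, 76→5.5, 82→8
Rank sum = 7 + 1 + 5.5 + 5.5 + 8 = 27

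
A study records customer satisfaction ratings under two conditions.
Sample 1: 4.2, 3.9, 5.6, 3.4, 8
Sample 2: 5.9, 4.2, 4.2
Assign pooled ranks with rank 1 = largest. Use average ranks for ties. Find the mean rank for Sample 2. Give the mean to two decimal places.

4.00

Sorted (descending): 8, 5.9, 5.6, 4.2, 4.2, 4.2, 3.9, 3.4
The 3 values of 4.2 occupy positions 4–6 → average rank 5.
Sample 2 values → pooled ranks: 5.9→2, 4.2→5, 4.2→5
Mean rank = (2 + 5 + 5) / 3 = 4.00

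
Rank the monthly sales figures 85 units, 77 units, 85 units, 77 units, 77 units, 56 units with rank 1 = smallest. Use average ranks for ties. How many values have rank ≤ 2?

Sorted (ascending): 56, 77, 77, 77, 85, 85
The 3 values of 77 occupy positions 2–4 → average rank 3.
The 2 values of 85 occupy positions 5–6 → average rank (5+6)/2 = 5.5.
Ranks ≤ 2: {1} → 1 value.

1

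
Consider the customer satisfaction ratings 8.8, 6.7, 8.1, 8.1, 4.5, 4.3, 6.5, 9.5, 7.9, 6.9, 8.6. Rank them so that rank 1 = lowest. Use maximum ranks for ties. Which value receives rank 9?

Sorted (ascending): 4.3, 4.5, 6.5, 6.7, 6.9, 7.9, 8.1, 8.1, 8.6, 8.8, 9.5
The 2 values of 8.1 occupy positions 7–8 → each gets rank 8.
Rank 9 → value 8.6.

8.6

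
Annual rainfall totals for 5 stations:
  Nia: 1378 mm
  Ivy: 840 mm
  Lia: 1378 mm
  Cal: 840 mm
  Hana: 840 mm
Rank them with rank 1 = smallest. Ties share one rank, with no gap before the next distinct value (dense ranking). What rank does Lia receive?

2

Sorted (ascending): 840, 840, 840, 1378, 1378
The 3 values of 840 share dense rank 1.
The 2 values of 1378 share dense rank 2.
Lia has value 1378 mm → rank 2.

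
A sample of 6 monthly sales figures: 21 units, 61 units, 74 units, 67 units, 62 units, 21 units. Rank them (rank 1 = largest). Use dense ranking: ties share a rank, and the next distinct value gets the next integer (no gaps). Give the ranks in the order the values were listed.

Sorted (descending): 74, 67, 62, 61, 21, 21
The 2 values of 21 share dense rank 5.
Remaining distinct values take the next consecutive integers.

5, 4, 1, 2, 3, 5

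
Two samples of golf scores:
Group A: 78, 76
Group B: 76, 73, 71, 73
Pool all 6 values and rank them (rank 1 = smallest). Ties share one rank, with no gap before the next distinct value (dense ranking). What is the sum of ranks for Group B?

8

Sorted (ascending): 71, 73, 73, 76, 76, 78
The 2 values of 73 share dense rank 2.
The 2 values of 76 share dense rank 3.
Remaining distinct values take the next consecutive integers.
Group B values → pooled ranks: 76→3, 73→2, 71→1, 73→2
Rank sum = 3 + 2 + 1 + 2 = 8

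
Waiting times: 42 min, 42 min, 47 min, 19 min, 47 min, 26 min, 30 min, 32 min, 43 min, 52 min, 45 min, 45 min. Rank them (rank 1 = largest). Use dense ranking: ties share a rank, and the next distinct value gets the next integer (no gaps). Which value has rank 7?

30

Sorted (descending): 52, 47, 47, 45, 45, 43, 42, 42, 32, 30, 26, 19
The 2 values of 47 share dense rank 2.
The 2 values of 45 share dense rank 3.
The 2 values of 42 share dense rank 5.
Remaining distinct values take the next consecutive integers.
Rank 7 → value 30.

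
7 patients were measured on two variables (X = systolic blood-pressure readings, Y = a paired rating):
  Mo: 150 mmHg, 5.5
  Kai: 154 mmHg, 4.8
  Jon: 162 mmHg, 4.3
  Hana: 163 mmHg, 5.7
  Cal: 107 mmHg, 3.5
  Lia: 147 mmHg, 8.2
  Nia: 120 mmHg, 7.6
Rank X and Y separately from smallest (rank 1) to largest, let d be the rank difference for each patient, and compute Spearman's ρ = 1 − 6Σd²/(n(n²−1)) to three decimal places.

0.000

Ranks of variable 1: 4, 5, 6, 7, 1, 3, 2
Ranks of variable 2: 4, 3, 2, 5, 1, 7, 6
d = r₁ − r₂: 0, 2, 4, 2, 0, -4, -4
d²: 0, 4, 16, 4, 0, 16, 16; Σd² = 56
ρ = 1 − 6·56/(7·48) = 1 − 336/336 = 0.000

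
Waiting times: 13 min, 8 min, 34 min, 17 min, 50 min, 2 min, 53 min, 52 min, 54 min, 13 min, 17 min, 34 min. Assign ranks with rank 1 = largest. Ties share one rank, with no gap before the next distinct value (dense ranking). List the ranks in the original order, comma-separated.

7, 8, 5, 6, 4, 9, 2, 3, 1, 7, 6, 5

Sorted (descending): 54, 53, 52, 50, 34, 34, 17, 17, 13, 13, 8, 2
The 2 values of 34 share dense rank 5.
The 2 values of 17 share dense rank 6.
The 2 values of 13 share dense rank 7.
Remaining distinct values take the next consecutive integers.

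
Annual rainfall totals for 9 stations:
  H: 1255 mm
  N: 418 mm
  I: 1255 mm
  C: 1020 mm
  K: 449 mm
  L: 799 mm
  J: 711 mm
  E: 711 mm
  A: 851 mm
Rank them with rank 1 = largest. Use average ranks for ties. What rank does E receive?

6.5

Sorted (descending): 1255, 1255, 1020, 851, 799, 711, 711, 449, 418
The 2 values of 1255 occupy positions 1–2 → average rank (1+2)/2 = 1.5.
The 2 values of 711 occupy positions 6–7 → average rank (6+7)/2 = 6.5.
E has value 711 mm → rank 6.5.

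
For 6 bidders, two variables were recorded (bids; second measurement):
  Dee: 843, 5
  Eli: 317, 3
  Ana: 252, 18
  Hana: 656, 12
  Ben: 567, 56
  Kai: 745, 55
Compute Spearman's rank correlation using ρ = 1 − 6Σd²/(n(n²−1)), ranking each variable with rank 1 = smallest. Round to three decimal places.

-0.029

Ranks of variable 1: 6, 2, 1, 4, 3, 5
Ranks of variable 2: 2, 1, 4, 3, 6, 5
d = r₁ − r₂: 4, 1, -3, 1, -3, 0
d²: 16, 1, 9, 1, 9, 0; Σd² = 36
ρ = 1 − 6·36/(6·35) = 1 − 216/210 = -0.029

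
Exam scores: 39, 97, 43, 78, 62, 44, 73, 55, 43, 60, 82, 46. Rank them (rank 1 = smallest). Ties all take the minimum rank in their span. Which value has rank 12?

Sorted (ascending): 39, 43, 43, 44, 46, 55, 60, 62, 73, 78, 82, 97
The 2 values of 43 occupy positions 2–3 → each gets rank 2.
Rank 12 → value 97.

97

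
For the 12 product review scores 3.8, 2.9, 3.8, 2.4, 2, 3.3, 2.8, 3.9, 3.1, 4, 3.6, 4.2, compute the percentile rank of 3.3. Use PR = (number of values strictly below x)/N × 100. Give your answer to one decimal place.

41.7

N = 12.
Strictly below 3.3: 5. Equal to 3.3: 1.
PR = 5/12 × 100 = 41.7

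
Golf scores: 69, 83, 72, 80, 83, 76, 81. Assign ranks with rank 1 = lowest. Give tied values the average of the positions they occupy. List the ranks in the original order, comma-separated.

1, 6.5, 2, 4, 6.5, 3, 5

Sorted (ascending): 69, 72, 76, 80, 81, 83, 83
The 2 values of 83 occupy positions 6–7 → average rank (6+7)/2 = 6.5.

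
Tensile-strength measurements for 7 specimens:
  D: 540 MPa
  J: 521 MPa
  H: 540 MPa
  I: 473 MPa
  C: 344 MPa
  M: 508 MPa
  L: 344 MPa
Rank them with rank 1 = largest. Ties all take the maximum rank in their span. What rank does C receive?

7

Sorted (descending): 540, 540, 521, 508, 473, 344, 344
The 2 values of 540 occupy positions 1–2 → each gets rank 2.
The 2 values of 344 occupy positions 6–7 → each gets rank 7.
C has value 344 MPa → rank 7.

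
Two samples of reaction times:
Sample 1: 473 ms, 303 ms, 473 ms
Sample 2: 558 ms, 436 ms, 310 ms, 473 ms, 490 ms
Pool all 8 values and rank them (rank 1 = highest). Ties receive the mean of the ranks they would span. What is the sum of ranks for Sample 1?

16

Sorted (descending): 558, 490, 473, 473, 473, 436, 310, 303
The 3 values of 473 occupy positions 3–5 → average rank 4.
Sample 1 values → pooled ranks: 473→4, 303→8, 473→4
Rank sum = 4 + 8 + 4 = 16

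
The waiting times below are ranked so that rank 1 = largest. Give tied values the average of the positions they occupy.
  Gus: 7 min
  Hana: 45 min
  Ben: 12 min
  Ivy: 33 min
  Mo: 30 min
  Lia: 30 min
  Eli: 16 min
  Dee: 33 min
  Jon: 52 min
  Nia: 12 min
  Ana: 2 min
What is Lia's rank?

Sorted (descending): 52, 45, 33, 33, 30, 30, 16, 12, 12, 7, 2
The 2 values of 33 occupy positions 3–4 → average rank (3+4)/2 = 3.5.
The 2 values of 30 occupy positions 5–6 → average rank (5+6)/2 = 5.5.
The 2 values of 12 occupy positions 8–9 → average rank (8+9)/2 = 8.5.
Lia has value 30 min → rank 5.5.

5.5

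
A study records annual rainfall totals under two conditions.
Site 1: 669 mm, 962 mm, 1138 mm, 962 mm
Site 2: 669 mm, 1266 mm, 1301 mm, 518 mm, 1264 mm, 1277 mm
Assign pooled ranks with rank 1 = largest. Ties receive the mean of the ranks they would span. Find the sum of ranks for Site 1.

Sorted (descending): 1301, 1277, 1266, 1264, 1138, 962, 962, 669, 669, 518
The 2 values of 962 occupy positions 6–7 → average rank (6+7)/2 = 6.5.
The 2 values of 669 occupy positions 8–9 → average rank (8+9)/2 = 8.5.
Site 1 values → pooled ranks: 669→8.5, 962→6.5, 1138→5, 962→6.5
Rank sum = 8.5 + 6.5 + 5 + 6.5 = 26.5

26.5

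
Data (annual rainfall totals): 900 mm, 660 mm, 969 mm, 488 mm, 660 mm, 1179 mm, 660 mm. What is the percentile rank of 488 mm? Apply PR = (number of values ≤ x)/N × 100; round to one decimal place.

14.3

N = 7.
Strictly below 488: 0. Equal to 488: 1.
PR = 1/7 × 100 = 14.3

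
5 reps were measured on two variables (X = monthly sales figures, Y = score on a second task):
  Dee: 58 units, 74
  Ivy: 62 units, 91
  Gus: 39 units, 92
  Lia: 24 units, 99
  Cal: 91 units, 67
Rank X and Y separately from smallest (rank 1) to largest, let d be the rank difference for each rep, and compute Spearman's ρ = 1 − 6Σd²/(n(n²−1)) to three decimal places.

Ranks of variable 1: 3, 4, 2, 1, 5
Ranks of variable 2: 2, 3, 4, 5, 1
d = r₁ − r₂: 1, 1, -2, -4, 4
d²: 1, 1, 4, 16, 16; Σd² = 38
ρ = 1 − 6·38/(5·24) = 1 − 228/120 = -0.900

-0.900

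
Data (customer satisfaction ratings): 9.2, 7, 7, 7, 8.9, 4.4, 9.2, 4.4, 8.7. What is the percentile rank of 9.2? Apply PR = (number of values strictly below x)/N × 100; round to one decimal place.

N = 9.
Strictly below 9.2: 7. Equal to 9.2: 2.
PR = 7/9 × 100 = 77.8

77.8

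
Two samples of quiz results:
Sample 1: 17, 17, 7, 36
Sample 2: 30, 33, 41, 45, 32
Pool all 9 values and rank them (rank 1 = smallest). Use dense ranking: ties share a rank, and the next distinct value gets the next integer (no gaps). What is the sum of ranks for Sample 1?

11

Sorted (ascending): 7, 17, 17, 30, 32, 33, 36, 41, 45
The 2 values of 17 share dense rank 2.
Remaining distinct values take the next consecutive integers.
Sample 1 values → pooled ranks: 17→2, 17→2, 7→1, 36→6
Rank sum = 2 + 2 + 1 + 6 = 11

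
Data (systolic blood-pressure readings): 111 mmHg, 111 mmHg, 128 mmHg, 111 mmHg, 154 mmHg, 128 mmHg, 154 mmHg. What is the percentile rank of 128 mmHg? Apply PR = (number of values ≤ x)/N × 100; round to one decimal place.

71.4

N = 7.
Strictly below 128: 3. Equal to 128: 2.
PR = 5/7 × 100 = 71.4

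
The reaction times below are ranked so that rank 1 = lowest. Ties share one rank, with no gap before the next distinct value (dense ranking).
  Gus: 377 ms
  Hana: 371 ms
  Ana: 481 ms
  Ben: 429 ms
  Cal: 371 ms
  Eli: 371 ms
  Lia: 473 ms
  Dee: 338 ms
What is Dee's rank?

Sorted (ascending): 338, 371, 371, 371, 377, 429, 473, 481
The 3 values of 371 share dense rank 2.
Remaining distinct values take the next consecutive integers.
Dee has value 338 ms → rank 1.

1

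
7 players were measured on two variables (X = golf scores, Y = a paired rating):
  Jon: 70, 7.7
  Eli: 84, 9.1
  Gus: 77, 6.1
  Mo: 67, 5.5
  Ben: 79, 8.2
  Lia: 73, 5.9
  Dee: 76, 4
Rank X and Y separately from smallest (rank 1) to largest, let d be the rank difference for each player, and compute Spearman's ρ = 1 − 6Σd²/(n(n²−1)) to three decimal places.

0.643

Ranks of variable 1: 2, 7, 5, 1, 6, 3, 4
Ranks of variable 2: 5, 7, 4, 2, 6, 3, 1
d = r₁ − r₂: -3, 0, 1, -1, 0, 0, 3
d²: 9, 0, 1, 1, 0, 0, 9; Σd² = 20
ρ = 1 − 6·20/(7·48) = 1 − 120/336 = 0.643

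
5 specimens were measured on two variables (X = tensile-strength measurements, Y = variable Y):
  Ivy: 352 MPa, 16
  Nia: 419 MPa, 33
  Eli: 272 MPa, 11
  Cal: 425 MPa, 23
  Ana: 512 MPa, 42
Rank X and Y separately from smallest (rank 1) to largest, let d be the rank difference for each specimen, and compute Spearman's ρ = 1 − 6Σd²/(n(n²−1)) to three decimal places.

0.900

Ranks of variable 1: 2, 3, 1, 4, 5
Ranks of variable 2: 2, 4, 1, 3, 5
d = r₁ − r₂: 0, -1, 0, 1, 0
d²: 0, 1, 0, 1, 0; Σd² = 2
ρ = 1 − 6·2/(5·24) = 1 − 12/120 = 0.900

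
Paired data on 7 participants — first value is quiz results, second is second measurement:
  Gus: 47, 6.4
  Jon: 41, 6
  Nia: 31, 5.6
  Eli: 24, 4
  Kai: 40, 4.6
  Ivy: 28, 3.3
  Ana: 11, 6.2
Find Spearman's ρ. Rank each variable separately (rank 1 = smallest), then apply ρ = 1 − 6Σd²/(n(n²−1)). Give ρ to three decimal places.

Ranks of variable 1: 7, 6, 4, 2, 5, 3, 1
Ranks of variable 2: 7, 5, 4, 2, 3, 1, 6
d = r₁ − r₂: 0, 1, 0, 0, 2, 2, -5
d²: 0, 1, 0, 0, 4, 4, 25; Σd² = 34
ρ = 1 − 6·34/(7·48) = 1 − 204/336 = 0.393

0.393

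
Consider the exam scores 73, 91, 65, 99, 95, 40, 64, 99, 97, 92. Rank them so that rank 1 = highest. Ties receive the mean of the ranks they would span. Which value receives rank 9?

64

Sorted (descending): 99, 99, 97, 95, 92, 91, 73, 65, 64, 40
The 2 values of 99 occupy positions 1–2 → average rank (1+2)/2 = 1.5.
Rank 9 → value 64.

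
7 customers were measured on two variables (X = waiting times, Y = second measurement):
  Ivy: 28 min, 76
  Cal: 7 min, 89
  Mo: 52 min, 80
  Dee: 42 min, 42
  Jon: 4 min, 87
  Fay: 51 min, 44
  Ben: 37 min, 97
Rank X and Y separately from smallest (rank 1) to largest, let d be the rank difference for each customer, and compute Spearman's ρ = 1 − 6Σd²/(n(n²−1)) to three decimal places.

Ranks of variable 1: 3, 2, 7, 5, 1, 6, 4
Ranks of variable 2: 3, 6, 4, 1, 5, 2, 7
d = r₁ − r₂: 0, -4, 3, 4, -4, 4, -3
d²: 0, 16, 9, 16, 16, 16, 9; Σd² = 82
ρ = 1 − 6·82/(7·48) = 1 − 492/336 = -0.464

-0.464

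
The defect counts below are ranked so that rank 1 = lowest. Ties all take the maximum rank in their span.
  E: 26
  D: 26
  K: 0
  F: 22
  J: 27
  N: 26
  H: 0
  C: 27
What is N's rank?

6

Sorted (ascending): 0, 0, 22, 26, 26, 26, 27, 27
The 2 values of 0 occupy positions 1–2 → each gets rank 2.
The 3 values of 26 occupy positions 4–6 → each gets rank 6.
The 2 values of 27 occupy positions 7–8 → each gets rank 8.
N has value 26 → rank 6.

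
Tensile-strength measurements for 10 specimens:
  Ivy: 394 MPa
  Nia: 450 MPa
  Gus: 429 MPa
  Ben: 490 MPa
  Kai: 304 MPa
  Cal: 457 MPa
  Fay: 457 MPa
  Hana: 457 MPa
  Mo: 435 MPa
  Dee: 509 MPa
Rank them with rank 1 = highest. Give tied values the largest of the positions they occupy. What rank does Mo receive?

Sorted (descending): 509, 490, 457, 457, 457, 450, 435, 429, 394, 304
The 3 values of 457 occupy positions 3–5 → each gets rank 5.
Mo has value 435 MPa → rank 7.

7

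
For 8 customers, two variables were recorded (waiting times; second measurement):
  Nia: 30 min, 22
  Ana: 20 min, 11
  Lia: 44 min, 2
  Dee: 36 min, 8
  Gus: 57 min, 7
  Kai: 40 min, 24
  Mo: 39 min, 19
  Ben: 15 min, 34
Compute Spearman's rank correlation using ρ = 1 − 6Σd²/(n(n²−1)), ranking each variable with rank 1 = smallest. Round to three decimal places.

Ranks of variable 1: 3, 2, 7, 4, 8, 6, 5, 1
Ranks of variable 2: 6, 4, 1, 3, 2, 7, 5, 8
d = r₁ − r₂: -3, -2, 6, 1, 6, -1, 0, -7
d²: 9, 4, 36, 1, 36, 1, 0, 49; Σd² = 136
ρ = 1 − 6·136/(8·63) = 1 − 816/504 = -0.619

-0.619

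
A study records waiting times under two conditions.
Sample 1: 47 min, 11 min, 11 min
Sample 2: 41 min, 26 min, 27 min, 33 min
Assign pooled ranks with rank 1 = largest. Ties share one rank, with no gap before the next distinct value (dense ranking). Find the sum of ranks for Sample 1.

13

Sorted (descending): 47, 41, 33, 27, 26, 11, 11
The 2 values of 11 share dense rank 6.
Remaining distinct values take the next consecutive integers.
Sample 1 values → pooled ranks: 47→1, 11→6, 11→6
Rank sum = 1 + 6 + 6 = 13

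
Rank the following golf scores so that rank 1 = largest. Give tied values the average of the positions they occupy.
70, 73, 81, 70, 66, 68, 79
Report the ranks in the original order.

Sorted (descending): 81, 79, 73, 70, 70, 68, 66
The 2 values of 70 occupy positions 4–5 → average rank (4+5)/2 = 4.5.

4.5, 3, 1, 4.5, 7, 6, 2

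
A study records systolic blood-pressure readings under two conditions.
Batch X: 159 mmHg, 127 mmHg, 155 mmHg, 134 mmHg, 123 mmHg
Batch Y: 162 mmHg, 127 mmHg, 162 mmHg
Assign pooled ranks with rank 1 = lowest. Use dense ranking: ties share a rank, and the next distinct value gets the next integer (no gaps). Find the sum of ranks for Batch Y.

14

Sorted (ascending): 123, 127, 127, 134, 155, 159, 162, 162
The 2 values of 127 share dense rank 2.
The 2 values of 162 share dense rank 6.
Remaining distinct values take the next consecutive integers.
Batch Y values → pooled ranks: 162→6, 127→2, 162→6
Rank sum = 6 + 2 + 6 = 14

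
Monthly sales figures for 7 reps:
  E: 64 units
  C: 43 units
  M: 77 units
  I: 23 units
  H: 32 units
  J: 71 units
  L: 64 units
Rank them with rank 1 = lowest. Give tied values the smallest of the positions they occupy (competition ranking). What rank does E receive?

Sorted (ascending): 23, 32, 43, 64, 64, 71, 77
The 2 values of 64 occupy positions 4–5 → each gets rank 4.
E has value 64 units → rank 4.

4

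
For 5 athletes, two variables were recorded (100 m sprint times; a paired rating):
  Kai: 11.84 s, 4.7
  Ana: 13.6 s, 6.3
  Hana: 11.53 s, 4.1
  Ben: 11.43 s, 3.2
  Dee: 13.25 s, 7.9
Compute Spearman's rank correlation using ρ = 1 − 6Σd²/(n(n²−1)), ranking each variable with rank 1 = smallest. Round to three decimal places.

Ranks of variable 1: 3, 5, 2, 1, 4
Ranks of variable 2: 3, 4, 2, 1, 5
d = r₁ − r₂: 0, 1, 0, 0, -1
d²: 0, 1, 0, 0, 1; Σd² = 2
ρ = 1 − 6·2/(5·24) = 1 − 12/120 = 0.900

0.900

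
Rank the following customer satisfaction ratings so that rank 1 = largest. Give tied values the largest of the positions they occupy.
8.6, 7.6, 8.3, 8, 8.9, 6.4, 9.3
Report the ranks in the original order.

3, 6, 4, 5, 2, 7, 1

Sorted (descending): 9.3, 8.9, 8.6, 8.3, 8, 7.6, 6.4
No ties — each value takes its position as its rank.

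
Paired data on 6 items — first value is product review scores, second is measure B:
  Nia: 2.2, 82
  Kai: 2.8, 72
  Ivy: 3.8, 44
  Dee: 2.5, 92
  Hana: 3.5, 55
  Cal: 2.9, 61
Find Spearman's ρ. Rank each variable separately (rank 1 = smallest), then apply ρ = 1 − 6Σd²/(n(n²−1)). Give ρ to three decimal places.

Ranks of variable 1: 1, 3, 6, 2, 5, 4
Ranks of variable 2: 5, 4, 1, 6, 2, 3
d = r₁ − r₂: -4, -1, 5, -4, 3, 1
d²: 16, 1, 25, 16, 9, 1; Σd² = 68
ρ = 1 − 6·68/(6·35) = 1 − 408/210 = -0.943

-0.943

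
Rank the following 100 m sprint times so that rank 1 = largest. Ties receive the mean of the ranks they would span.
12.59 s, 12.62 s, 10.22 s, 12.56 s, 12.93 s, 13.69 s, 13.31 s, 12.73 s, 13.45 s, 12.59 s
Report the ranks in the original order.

7.5, 6, 10, 9, 4, 1, 3, 5, 2, 7.5

Sorted (descending): 13.69, 13.45, 13.31, 12.93, 12.73, 12.62, 12.59, 12.59, 12.56, 10.22
The 2 values of 12.59 occupy positions 7–8 → average rank (7+8)/2 = 7.5.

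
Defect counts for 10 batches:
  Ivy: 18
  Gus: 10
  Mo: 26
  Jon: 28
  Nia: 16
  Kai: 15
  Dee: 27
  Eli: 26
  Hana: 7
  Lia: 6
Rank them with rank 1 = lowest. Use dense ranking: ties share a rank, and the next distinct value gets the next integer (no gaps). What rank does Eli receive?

7

Sorted (ascending): 6, 7, 10, 15, 16, 18, 26, 26, 27, 28
The 2 values of 26 share dense rank 7.
Remaining distinct values take the next consecutive integers.
Eli has value 26 → rank 7.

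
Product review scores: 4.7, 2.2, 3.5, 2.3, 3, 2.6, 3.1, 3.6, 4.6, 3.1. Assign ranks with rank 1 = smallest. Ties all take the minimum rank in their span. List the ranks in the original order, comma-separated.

10, 1, 7, 2, 4, 3, 5, 8, 9, 5

Sorted (ascending): 2.2, 2.3, 2.6, 3, 3.1, 3.1, 3.5, 3.6, 4.6, 4.7
The 2 values of 3.1 occupy positions 5–6 → each gets rank 5.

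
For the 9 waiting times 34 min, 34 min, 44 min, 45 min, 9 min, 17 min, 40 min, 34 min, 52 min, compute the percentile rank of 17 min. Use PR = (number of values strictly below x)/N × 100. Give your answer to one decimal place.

11.1

N = 9.
Strictly below 17: 1. Equal to 17: 1.
PR = 1/9 × 100 = 11.1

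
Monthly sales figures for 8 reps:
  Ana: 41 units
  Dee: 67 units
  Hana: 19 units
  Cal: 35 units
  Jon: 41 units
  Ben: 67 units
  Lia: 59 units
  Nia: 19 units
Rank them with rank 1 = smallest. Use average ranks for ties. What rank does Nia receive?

Sorted (ascending): 19, 19, 35, 41, 41, 59, 67, 67
The 2 values of 19 occupy positions 1–2 → average rank (1+2)/2 = 1.5.
The 2 values of 41 occupy positions 4–5 → average rank (4+5)/2 = 4.5.
The 2 values of 67 occupy positions 7–8 → average rank (7+8)/2 = 7.5.
Nia has value 19 units → rank 1.5.

1.5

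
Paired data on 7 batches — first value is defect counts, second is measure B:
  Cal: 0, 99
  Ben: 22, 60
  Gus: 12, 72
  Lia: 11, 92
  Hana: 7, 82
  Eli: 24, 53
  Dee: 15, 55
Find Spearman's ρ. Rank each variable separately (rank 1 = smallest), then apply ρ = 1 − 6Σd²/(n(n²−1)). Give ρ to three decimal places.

-0.929

Ranks of variable 1: 1, 6, 4, 3, 2, 7, 5
Ranks of variable 2: 7, 3, 4, 6, 5, 1, 2
d = r₁ − r₂: -6, 3, 0, -3, -3, 6, 3
d²: 36, 9, 0, 9, 9, 36, 9; Σd² = 108
ρ = 1 − 6·108/(7·48) = 1 − 648/336 = -0.929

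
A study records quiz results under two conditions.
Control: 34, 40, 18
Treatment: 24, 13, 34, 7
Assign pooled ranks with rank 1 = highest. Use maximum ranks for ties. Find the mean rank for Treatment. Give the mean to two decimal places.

5.00

Sorted (descending): 40, 34, 34, 24, 18, 13, 7
The 2 values of 34 occupy positions 2–3 → each gets rank 3.
Treatment values → pooled ranks: 24→4, 13→6, 34→3, 7→7
Mean rank = (4 + 6 + 3 + 7) / 4 = 5.00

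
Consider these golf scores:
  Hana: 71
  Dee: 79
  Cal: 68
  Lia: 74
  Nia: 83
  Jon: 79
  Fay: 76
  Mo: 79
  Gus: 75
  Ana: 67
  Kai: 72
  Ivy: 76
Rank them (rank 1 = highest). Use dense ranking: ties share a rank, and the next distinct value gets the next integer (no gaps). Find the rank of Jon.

2

Sorted (descending): 83, 79, 79, 79, 76, 76, 75, 74, 72, 71, 68, 67
The 3 values of 79 share dense rank 2.
The 2 values of 76 share dense rank 3.
Remaining distinct values take the next consecutive integers.
Jon has value 79 → rank 2.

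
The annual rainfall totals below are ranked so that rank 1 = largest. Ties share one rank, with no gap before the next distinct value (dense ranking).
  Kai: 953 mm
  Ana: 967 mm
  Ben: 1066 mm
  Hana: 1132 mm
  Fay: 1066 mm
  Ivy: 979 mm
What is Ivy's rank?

Sorted (descending): 1132, 1066, 1066, 979, 967, 953
The 2 values of 1066 share dense rank 2.
Remaining distinct values take the next consecutive integers.
Ivy has value 979 mm → rank 3.

3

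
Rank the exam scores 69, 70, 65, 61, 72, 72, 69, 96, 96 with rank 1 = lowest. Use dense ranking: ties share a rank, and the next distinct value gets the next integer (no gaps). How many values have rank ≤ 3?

4

Sorted (ascending): 61, 65, 69, 69, 70, 72, 72, 96, 96
The 2 values of 69 share dense rank 3.
The 2 values of 72 share dense rank 5.
The 2 values of 96 share dense rank 6.
Remaining distinct values take the next consecutive integers.
Ranks ≤ 3: {1, 2, 3, 3} → 4 values.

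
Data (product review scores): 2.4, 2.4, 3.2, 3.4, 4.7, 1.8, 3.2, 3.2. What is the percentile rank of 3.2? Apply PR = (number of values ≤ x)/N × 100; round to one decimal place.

75.0

N = 8.
Strictly below 3.2: 3. Equal to 3.2: 3.
PR = 6/8 × 100 = 75.0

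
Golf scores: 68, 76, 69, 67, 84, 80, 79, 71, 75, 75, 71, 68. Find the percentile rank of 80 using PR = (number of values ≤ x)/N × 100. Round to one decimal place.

91.7

N = 12.
Strictly below 80: 10. Equal to 80: 1.
PR = 11/12 × 100 = 91.7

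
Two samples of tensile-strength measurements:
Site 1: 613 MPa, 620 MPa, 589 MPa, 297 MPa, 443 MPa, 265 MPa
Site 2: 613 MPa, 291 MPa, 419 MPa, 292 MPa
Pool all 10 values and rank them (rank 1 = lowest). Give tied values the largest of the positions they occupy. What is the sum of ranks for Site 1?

37

Sorted (ascending): 265, 291, 292, 297, 419, 443, 589, 613, 613, 620
The 2 values of 613 occupy positions 8–9 → each gets rank 9.
Site 1 values → pooled ranks: 613→9, 620→10, 589→7, 297→4, 443→6, 265→1
Rank sum = 9 + 10 + 7 + 4 + 6 + 1 = 37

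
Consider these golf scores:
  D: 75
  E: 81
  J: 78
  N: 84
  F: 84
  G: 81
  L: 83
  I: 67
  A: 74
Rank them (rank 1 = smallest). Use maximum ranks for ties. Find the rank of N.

Sorted (ascending): 67, 74, 75, 78, 81, 81, 83, 84, 84
The 2 values of 81 occupy positions 5–6 → each gets rank 6.
The 2 values of 84 occupy positions 8–9 → each gets rank 9.
N has value 84 → rank 9.

9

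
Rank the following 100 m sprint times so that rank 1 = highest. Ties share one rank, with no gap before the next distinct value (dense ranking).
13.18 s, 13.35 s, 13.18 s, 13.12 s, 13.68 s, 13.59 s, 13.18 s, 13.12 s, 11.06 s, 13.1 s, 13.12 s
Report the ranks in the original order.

4, 3, 4, 5, 1, 2, 4, 5, 7, 6, 5

Sorted (descending): 13.68, 13.59, 13.35, 13.18, 13.18, 13.18, 13.12, 13.12, 13.12, 13.1, 11.06
The 3 values of 13.18 share dense rank 4.
The 3 values of 13.12 share dense rank 5.
Remaining distinct values take the next consecutive integers.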